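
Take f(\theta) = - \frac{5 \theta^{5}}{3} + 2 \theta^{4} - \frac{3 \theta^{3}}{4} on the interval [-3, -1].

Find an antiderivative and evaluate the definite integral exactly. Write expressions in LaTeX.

The integrand splits into summands that can be handled one at a time.
F(\theta) = - \frac{\theta^{4} \left(200 \theta^{2} - 288 \theta + 135\right)}{720} is an antiderivative of f.
Check: d/d\theta[- \frac{\theta^{4} \left(200 \theta^{2} - 288 \theta + 135\right)}{720}] = - \frac{5 \theta^{5}}{3} + 2 \theta^{4} - \frac{3 \theta^{3}}{4} = f(\theta).
F(-1) = - \frac{623}{720}; F(-3) = - \frac{25191}{80}.
Integral = F(-1) - F(-3) = \frac{14131}{45}.

Antiderivative: F(\theta) = - \frac{\theta^{4} \left(200 \theta^{2} - 288 \theta + 135\right)}{720}; value = \frac{14131}{45}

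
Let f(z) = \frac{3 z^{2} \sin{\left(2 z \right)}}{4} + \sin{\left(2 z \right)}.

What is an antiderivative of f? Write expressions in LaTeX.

An antiderivative is F(z) = - \frac{3 z^{2} \cos{\left(2 z \right)}}{8} + \frac{3 z \sin{\left(2 z \right)}}{8} - \frac{5 \cos{\left(2 z \right)}}{16}.

Integrate term by term and add the pieces.
Check: d/dz[- \frac{3 z^{2} \cos{\left(2 z \right)}}{8} + \frac{3 z \sin{\left(2 z \right)}}{8} - \frac{5 \cos{\left(2 z \right)}}{16}] = \frac{3 z^{2} \sin{\left(2 z \right)}}{4} + \sin{\left(2 z \right)} = f(z).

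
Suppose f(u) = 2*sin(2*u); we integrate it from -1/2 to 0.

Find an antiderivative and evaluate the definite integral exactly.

Any candidate F(u) must reproduce f(u) exactly when differentiated.
F(u) = -cos(2*u) is an antiderivative of f.
Check: d/du[-cos(2*u)] = 2*sin(2*u) = f(u).
F(0) = -1; F(-1/2) = -cos(1).
Integral = F(0) - F(-1/2) = -1 + cos(1).

Antiderivative: F(u) = -cos(2*u); value = -1 + cos(1)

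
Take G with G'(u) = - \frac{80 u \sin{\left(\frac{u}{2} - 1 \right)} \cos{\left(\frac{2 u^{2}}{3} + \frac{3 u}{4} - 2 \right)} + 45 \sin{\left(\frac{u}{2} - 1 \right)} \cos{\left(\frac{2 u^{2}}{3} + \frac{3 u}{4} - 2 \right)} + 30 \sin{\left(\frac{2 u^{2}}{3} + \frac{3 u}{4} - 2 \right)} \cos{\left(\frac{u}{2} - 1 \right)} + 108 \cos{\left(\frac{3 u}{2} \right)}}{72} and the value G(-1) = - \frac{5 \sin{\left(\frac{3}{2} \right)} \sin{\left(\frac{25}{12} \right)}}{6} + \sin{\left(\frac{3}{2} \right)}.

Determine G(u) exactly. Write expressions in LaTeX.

Any candidate G(u) must reproduce the stated G'(u) exactly.
A general antiderivative is - \sin{\left(\frac{3 u}{2} \right)} - \frac{5 \sin{\left(\frac{u}{2} - 1 \right)} \sin{\left(\frac{2 u^{2}}{3} + \frac{3 u}{4} - 2 \right)}}{6} + C.
The condition gives C = - \frac{5 \sin{\left(\frac{3}{2} \right)} \sin{\left(\frac{25}{12} \right)}}{6} + \sin{\left(\frac{3}{2} \right)} - (- \frac{5 \sin{\left(\frac{3}{2} \right)} \sin{\left(\frac{25}{12} \right)}}{6} + \sin{\left(\frac{3}{2} \right)}) = 0.
So G(u) = - \sin{\left(\frac{3 u}{2} \right)} - \frac{5 \sin{\left(\frac{u}{2} - 1 \right)} \sin{\left(\frac{2 u^{2}}{3} + \frac{3 u}{4} - 2 \right)}}{6}.
Check: d/du[- \sin{\left(\frac{3 u}{2} \right)} - \frac{5 \sin{\left(\frac{u}{2} - 1 \right)} \sin{\left(\frac{2 u^{2}}{3} + \frac{3 u}{4} - 2 \right)}}{6}] = - \frac{10 u \sin{\left(\frac{u}{2} - 1 \right)} \cos{\left(\frac{2 u^{2}}{3} + \frac{3 u}{4} - 2 \right)}}{9} - \frac{5 \sin{\left(\frac{u}{2} - 1 \right)} \cos{\left(\frac{2 u^{2}}{3} + \frac{3 u}{4} - 2 \right)}}{8} - \frac{5 \sin{\left(\frac{2 u^{2}}{3} + \frac{3 u}{4} - 2 \right)} \cos{\left(\frac{u}{2} - 1 \right)}}{12} - \frac{3 \cos{\left(\frac{3 u}{2} \right)}}{2}, which equals G'(u).

G(u) = - \sin{\left(\frac{3 u}{2} \right)} - \frac{5 \sin{\left(\frac{u}{2} - 1 \right)} \sin{\left(\frac{2 u^{2}}{3} + \frac{3 u}{4} - 2 \right)}}{6}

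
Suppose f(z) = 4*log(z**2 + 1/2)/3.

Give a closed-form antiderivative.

An antiderivative is F(z) = 4*z*log(z**2 + 1/2)/3 - 8*z/3 + 4*sqrt(2)*atan(sqrt(2)*z)/3.

Recover f(z) by differentiating a candidate F(z); any mismatch rules it out.
Check: d/dz[4*z*log(z**2 + 1/2)/3 - 8*z/3 + 4*sqrt(2)*atan(sqrt(2)*z)/3] = 4*log(z**2 + 1/2)/3 = f(z).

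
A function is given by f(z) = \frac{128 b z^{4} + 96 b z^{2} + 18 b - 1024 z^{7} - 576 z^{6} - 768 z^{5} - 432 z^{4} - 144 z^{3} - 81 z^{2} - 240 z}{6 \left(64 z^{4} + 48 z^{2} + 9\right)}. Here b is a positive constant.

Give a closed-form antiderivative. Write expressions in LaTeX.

Since d/dz undoes antidifferentiation here, F'(z) = f(z) is required of F(z).
Check: d/dz[\frac{16 b z^{3} + 6 b z - 32 z^{6} - 24 z^{5} - 12 z^{4} - 9 z^{3} - 64 z^{2} - 9}{48 z^{2} + 18}] = \frac{128 b z^{4} + 96 b z^{2} + 18 b - 1024 z^{7} - 576 z^{6} - 768 z^{5} - 432 z^{4} - 144 z^{3} - 81 z^{2} - 240 z}{384 z^{4} + 288 z^{2} + 54}, which equals f(z).

An antiderivative is F(z) = \frac{16 b z^{3} + 6 b z - 32 z^{6} - 24 z^{5} - 12 z^{4} - 9 z^{3} - 64 z^{2} - 9}{48 z^{2} + 18}.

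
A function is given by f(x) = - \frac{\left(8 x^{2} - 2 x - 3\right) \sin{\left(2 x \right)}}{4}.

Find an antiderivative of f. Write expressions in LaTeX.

Whatever form F(x) takes, F'(x) = f(x) is non-negotiable.
Check: d/dx[x^{2} \cos{\left(2 x \right)} - x \sin{\left(2 x \right)} - \frac{x \cos{\left(2 x \right)}}{4} + \frac{\sin{\left(2 x \right)}}{8} - \frac{7 \cos{\left(2 x \right)}}{8}] = - 2 x^{2} \sin{\left(2 x \right)} + \frac{x \sin{\left(2 x \right)}}{2} + \frac{3 \sin{\left(2 x \right)}}{4}, which equals f(x).

An antiderivative is F(x) = x^{2} \cos{\left(2 x \right)} - x \sin{\left(2 x \right)} - \frac{x \cos{\left(2 x \right)}}{4} + \frac{\sin{\left(2 x \right)}}{8} - \frac{7 \cos{\left(2 x \right)}}{8}.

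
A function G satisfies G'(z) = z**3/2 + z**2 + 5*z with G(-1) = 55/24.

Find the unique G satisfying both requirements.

G(z) = z**2*(3*z**2 + 8*z + 60)/24

Integrate term by term and add the pieces.
A general antiderivative is z**4/8 + z**3/3 + 5*z**2/2 + C.
The condition gives C = 55/24 - (55/24) = 0.
So G(z) = z**2*(3*z**2 + 8*z + 60)/24.
Check: d/dz[z**2*(3*z**2 + 8*z + 60)/24] = z**3/2 + z**2 + 5*z = G'(z).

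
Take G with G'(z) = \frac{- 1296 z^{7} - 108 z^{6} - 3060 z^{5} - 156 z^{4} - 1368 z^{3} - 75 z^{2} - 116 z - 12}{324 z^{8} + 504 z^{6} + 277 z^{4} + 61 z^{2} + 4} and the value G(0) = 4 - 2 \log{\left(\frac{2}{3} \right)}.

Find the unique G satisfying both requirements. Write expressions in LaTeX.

G(z) = - 2 \log{\left(\frac{3 z^{2}}{2} + \frac{2}{3} \right)} - \operatorname{atan}{\left(3 z \right)} - 1 + \frac{5}{2 z^{2} + 1}

Since d/dz undoes antidifferentiation here, G(z) must give back the stated G'(z).
A general antiderivative is - 2 \log{\left(\frac{3 z^{2}}{2} + \frac{2}{3} \right)} - \operatorname{atan}{\left(3 z \right)} + \frac{5}{2 z^{2} + 1} + C.
The condition gives C = 4 - 2 \log{\left(\frac{2}{3} \right)} - (5 - 2 \log{\left(\frac{2}{3} \right)}) = -1.
So G(z) = - 2 \log{\left(\frac{3 z^{2}}{2} + \frac{2}{3} \right)} - \operatorname{atan}{\left(3 z \right)} - 1 + \frac{5}{2 z^{2} + 1}.
Check: d/dz[- 2 \log{\left(\frac{3 z^{2}}{2} + \frac{2}{3} \right)} - \operatorname{atan}{\left(3 z \right)} - 1 + \frac{5}{2 z^{2} + 1}] = \frac{- 1296 z^{7} - 108 z^{6} - 3060 z^{5} - 156 z^{4} - 1368 z^{3} - 75 z^{2} - 116 z - 12}{324 z^{8} + 504 z^{6} + 277 z^{4} + 61 z^{2} + 4} = G'(z).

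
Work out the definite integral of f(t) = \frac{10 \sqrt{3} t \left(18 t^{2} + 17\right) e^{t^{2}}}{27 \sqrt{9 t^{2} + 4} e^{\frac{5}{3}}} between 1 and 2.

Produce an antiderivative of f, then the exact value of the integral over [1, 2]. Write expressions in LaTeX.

Recognize the product-rule pattern: f = u'v + uv' with u = \frac{10 \sqrt{3 t^{2} + \frac{4}{3}}}{9}, v = e^{t^{2} - \frac{5}{3}}, so integration by parts undoes it.
F(t) = \frac{10 \sqrt{3} \sqrt{9 t^{2} + 4} e^{t^{2} - \frac{5}{3}}}{27} is an antiderivative of f.
Check: d/dt[\frac{10 \sqrt{3} \sqrt{9 t^{2} + 4} e^{t^{2} - \frac{5}{3}}}{27}] = \frac{\frac{180 \sqrt{3} t^{3} e^{t^{2}}}{e^{\frac{5}{3}}} + \frac{170 \sqrt{3} t e^{t^{2}}}{e^{\frac{5}{3}}}}{27 \sqrt{9 t^{2} + 4}}, which equals f(t).
F(2) = \frac{20 \sqrt{30} e^{\frac{7}{3}}}{27}; F(1) = \frac{10 \sqrt{39}}{27 e^{\frac{2}{3}}}.
Integral = F(2) - F(1) = - \frac{10 \sqrt{39}}{27 e^{\frac{2}{3}}} + \frac{20 \sqrt{30} e^{\frac{7}{3}}}{27}.

Antiderivative: F(t) = \frac{10 \sqrt{3} \sqrt{9 t^{2} + 4} e^{t^{2} - \frac{5}{3}}}{27}; value = - \frac{10 \sqrt{39}}{27 e^{\frac{2}{3}}} + \frac{20 \sqrt{30} e^{\frac{7}{3}}}{27}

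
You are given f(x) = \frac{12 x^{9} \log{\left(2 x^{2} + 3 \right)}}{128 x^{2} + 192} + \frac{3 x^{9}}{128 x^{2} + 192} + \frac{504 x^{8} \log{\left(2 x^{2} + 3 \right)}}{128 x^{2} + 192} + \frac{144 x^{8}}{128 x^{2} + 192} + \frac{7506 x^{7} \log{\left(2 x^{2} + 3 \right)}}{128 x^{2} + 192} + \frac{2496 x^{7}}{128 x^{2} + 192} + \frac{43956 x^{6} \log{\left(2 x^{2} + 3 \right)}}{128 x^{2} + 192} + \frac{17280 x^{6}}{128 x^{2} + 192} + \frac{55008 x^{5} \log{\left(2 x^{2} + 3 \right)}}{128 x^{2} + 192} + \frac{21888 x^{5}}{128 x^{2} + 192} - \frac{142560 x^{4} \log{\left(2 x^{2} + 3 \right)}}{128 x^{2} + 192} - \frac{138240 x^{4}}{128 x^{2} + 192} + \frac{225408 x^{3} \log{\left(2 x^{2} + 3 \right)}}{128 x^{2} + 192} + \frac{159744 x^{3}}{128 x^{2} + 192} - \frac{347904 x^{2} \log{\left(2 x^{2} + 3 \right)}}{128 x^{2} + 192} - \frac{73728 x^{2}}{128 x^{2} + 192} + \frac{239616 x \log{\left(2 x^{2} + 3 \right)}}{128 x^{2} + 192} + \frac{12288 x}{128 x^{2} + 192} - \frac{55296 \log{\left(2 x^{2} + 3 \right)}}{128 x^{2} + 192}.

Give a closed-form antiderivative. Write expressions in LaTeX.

f has the shape u'v + uv' for u = 3 \left(- \frac{x^{2}}{4} - 3 x + 2\right)^{4} and v = \log{\left(2 x^{2} + 3 \right)} — it is the derivative of the product u*v.
Check: d/dx[\frac{3 x^{8} \log{\left(2 x^{2} + 3 \right)}}{256} + \frac{9 x^{7} \log{\left(2 x^{2} + 3 \right)}}{16} + \frac{39 x^{6} \log{\left(2 x^{2} + 3 \right)}}{4} + \frac{135 x^{5} \log{\left(2 x^{2} + 3 \right)}}{2} + \frac{171 x^{4} \log{\left(2 x^{2} + 3 \right)}}{2} - 540 x^{3} \log{\left(2 x^{2} + 3 \right)} + 624 x^{2} \log{\left(2 x^{2} + 3 \right)} - 288 x \log{\left(2 x^{2} + 3 \right)} + 48 \log{\left(2 x^{2} + 3 \right)}] = \frac{12 x^{9} \log{\left(2 x^{2} + 3 \right)} + 3 x^{9} + 504 x^{8} \log{\left(2 x^{2} + 3 \right)} + 144 x^{8} + 7506 x^{7} \log{\left(2 x^{2} + 3 \right)} + 2496 x^{7} + 43956 x^{6} \log{\left(2 x^{2} + 3 \right)} + 17280 x^{6} + 55008 x^{5} \log{\left(2 x^{2} + 3 \right)} + 21888 x^{5} - 142560 x^{4} \log{\left(2 x^{2} + 3 \right)} - 138240 x^{4} + 225408 x^{3} \log{\left(2 x^{2} + 3 \right)} + 159744 x^{3} - 347904 x^{2} \log{\left(2 x^{2} + 3 \right)} - 73728 x^{2} + 239616 x \log{\left(2 x^{2} + 3 \right)} + 12288 x - 55296 \log{\left(2 x^{2} + 3 \right)}}{128 x^{2} + 192}, which equals f(x).

An antiderivative is F(x) = \frac{3 x^{8} \log{\left(2 x^{2} + 3 \right)}}{256} + \frac{9 x^{7} \log{\left(2 x^{2} + 3 \right)}}{16} + \frac{39 x^{6} \log{\left(2 x^{2} + 3 \right)}}{4} + \frac{135 x^{5} \log{\left(2 x^{2} + 3 \right)}}{2} + \frac{171 x^{4} \log{\left(2 x^{2} + 3 \right)}}{2} - 540 x^{3} \log{\left(2 x^{2} + 3 \right)} + 624 x^{2} \log{\left(2 x^{2} + 3 \right)} - 288 x \log{\left(2 x^{2} + 3 \right)} + 48 \log{\left(2 x^{2} + 3 \right)}.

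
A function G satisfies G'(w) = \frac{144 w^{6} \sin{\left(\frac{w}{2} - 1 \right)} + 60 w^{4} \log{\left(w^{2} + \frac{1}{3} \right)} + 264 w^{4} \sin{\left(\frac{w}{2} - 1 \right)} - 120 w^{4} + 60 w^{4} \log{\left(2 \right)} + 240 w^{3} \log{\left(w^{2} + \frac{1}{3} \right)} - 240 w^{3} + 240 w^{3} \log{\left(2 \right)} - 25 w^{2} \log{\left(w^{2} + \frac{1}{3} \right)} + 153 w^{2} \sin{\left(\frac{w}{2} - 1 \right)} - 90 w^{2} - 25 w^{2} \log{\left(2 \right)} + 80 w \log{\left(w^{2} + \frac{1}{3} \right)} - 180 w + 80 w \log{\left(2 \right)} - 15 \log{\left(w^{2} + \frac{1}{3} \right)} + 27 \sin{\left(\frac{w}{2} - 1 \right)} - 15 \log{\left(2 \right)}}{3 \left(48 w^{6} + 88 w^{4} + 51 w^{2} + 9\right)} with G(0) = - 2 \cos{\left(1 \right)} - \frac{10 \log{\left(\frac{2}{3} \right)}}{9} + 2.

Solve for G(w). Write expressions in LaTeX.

Any candidate G(w) must reproduce the stated G'(w) exactly.
A general antiderivative is \frac{2 \left(- \frac{5 w}{4} - \frac{5}{2}\right) \log{\left(2 w^{2} + \frac{2}{3} \right)}}{3 \left(2 w^{2} + \frac{3}{2}\right)} - 2 \cos{\left(\frac{w}{2} - 1 \right)} + C.
The condition gives C = - 2 \cos{\left(1 \right)} - \frac{10 \log{\left(\frac{2}{3} \right)}}{9} + 2 - (- 2 \cos{\left(1 \right)} - \frac{10 \log{\left(\frac{2}{3} \right)}}{9}) = 2.
So G(w) = \frac{2 \left(- \frac{5 w}{4} - \frac{5}{2}\right) \log{\left(2 w^{2} + \frac{2}{3} \right)}}{3 \left(2 w^{2} + \frac{3}{2}\right)} - 2 \cos{\left(\frac{w}{2} - 1 \right)} + 2.
Check: d/dw[\frac{2 \left(- \frac{5 w}{4} - \frac{5}{2}\right) \log{\left(2 w^{2} + \frac{2}{3} \right)}}{3 \left(2 w^{2} + \frac{3}{2}\right)} - 2 \cos{\left(\frac{w}{2} - 1 \right)} + 2] = \frac{144 w^{6} \sin{\left(\frac{w}{2} - 1 \right)} + 60 w^{4} \log{\left(w^{2} + \frac{1}{3} \right)} + 264 w^{4} \sin{\left(\frac{w}{2} - 1 \right)} - 120 w^{4} + 60 w^{4} \log{\left(2 \right)} + 240 w^{3} \log{\left(w^{2} + \frac{1}{3} \right)} - 240 w^{3} + 240 w^{3} \log{\left(2 \right)} - 25 w^{2} \log{\left(w^{2} + \frac{1}{3} \right)} + 153 w^{2} \sin{\left(\frac{w}{2} - 1 \right)} - 90 w^{2} - 25 w^{2} \log{\left(2 \right)} + 80 w \log{\left(w^{2} + \frac{1}{3} \right)} - 180 w + 80 w \log{\left(2 \right)} - 15 \log{\left(w^{2} + \frac{1}{3} \right)} + 27 \sin{\left(\frac{w}{2} - 1 \right)} - 15 \log{\left(2 \right)}}{144 w^{6} + 264 w^{4} + 153 w^{2} + 27}, which equals G'(w).

G(w) = \frac{2 \left(- \frac{5 w}{4} - \frac{5}{2}\right) \log{\left(2 w^{2} + \frac{2}{3} \right)}}{3 \left(2 w^{2} + \frac{3}{2}\right)} - 2 \cos{\left(\frac{w}{2} - 1 \right)} + 2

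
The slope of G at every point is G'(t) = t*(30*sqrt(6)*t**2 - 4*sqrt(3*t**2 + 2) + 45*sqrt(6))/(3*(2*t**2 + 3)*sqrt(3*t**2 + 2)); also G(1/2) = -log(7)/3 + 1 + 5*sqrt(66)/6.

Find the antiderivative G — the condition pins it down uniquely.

G(t) = 5*sqrt(2*t**2 + 4/3) - log(4*t**2 + 6)/3 + 1

Whatever form G(t) takes, its d/dt must return the stated G'(t).
A general antiderivative is 5*sqrt(2*t**2 + 4/3) - log(4*t**2 + 6)/3 + C.
The condition gives C = -log(7)/3 + 1 + 5*sqrt(66)/6 - (-log(7)/3 + 5*sqrt(66)/6) = 1.
So G(t) = 5*sqrt(2*t**2 + 4/3) - log(4*t**2 + 6)/3 + 1.
Check: d/dt[5*sqrt(2*t**2 + 4/3) - log(4*t**2 + 6)/3 + 1] = (30*sqrt(6)*t**3 - 4*t*sqrt(3*t**2 + 2) + 45*sqrt(6)*t)/(6*t**2*sqrt(3*t**2 + 2) + 9*sqrt(3*t**2 + 2)), which equals G'(t).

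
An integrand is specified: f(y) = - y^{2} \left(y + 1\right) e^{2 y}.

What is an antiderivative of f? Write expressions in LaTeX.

An antiderivative is F(y) = - \frac{y^{3} e^{2 y}}{2} + \frac{y^{2} e^{2 y}}{4} - \frac{y e^{2 y}}{4} + \frac{e^{2 y}}{8}.

Recognize the product-rule pattern: f = u'v + uv' with u = - \frac{y^{3}}{2} + \frac{y^{2}}{4} - \frac{y}{4} + \frac{1}{8}, v = e^{2 y}, so integration by parts undoes it.
Check: d/dy[- \frac{y^{3} e^{2 y}}{2} + \frac{y^{2} e^{2 y}}{4} - \frac{y e^{2 y}}{4} + \frac{e^{2 y}}{8}] = - y^{3} e^{2 y} - y^{2} e^{2 y}, which equals f(y).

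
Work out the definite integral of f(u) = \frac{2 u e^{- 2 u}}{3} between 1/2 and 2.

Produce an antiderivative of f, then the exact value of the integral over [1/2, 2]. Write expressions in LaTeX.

Antiderivative: F(u) = - \frac{\left(2 u + 1\right) e^{- 2 u}}{6}; value = - \frac{5}{6 e^{4}} + \frac{1}{3 e}

f has the shape v'r + vr' for v = - \frac{u}{3} - \frac{1}{6} and r = e^{- 2 u} — it is the derivative of the product v*r.
F(u) = - \frac{\left(2 u + 1\right) e^{- 2 u}}{6} is an antiderivative of f.
Check: d/du[- \frac{\left(2 u + 1\right) e^{- 2 u}}{6}] = \frac{2 u e^{- 2 u}}{3} = f(u).
F(2) = - \frac{5}{6 e^{4}}; F(1/2) = - \frac{1}{3 e}.
Integral = F(2) - F(1/2) = - \frac{5}{6 e^{4}} + \frac{1}{3 e}.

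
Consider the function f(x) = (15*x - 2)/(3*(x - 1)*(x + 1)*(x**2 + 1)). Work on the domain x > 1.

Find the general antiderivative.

F(x) = 13*log(x - 1)/12 + 17*log(x + 1)/12 - 5*log(x**2 + 1)/4 + atan(x)/3 + C

Factor the denominator (3*(x - 1)*(x + 1)*(x**2 + 1)) and decompose: f = -(15*x - 2)/(6*(x**2 + 1)) + 17/(12*(x + 1)) + 13/(12*(x - 1)); each piece integrates to a log, atan, or power term.
Check: d/dx[13*log(x - 1)/12 + 17*log(x + 1)/12 - 5*log(x**2 + 1)/4 + atan(x)/3] = (15*x - 2)/(3*x**4 - 3), which equals f(x).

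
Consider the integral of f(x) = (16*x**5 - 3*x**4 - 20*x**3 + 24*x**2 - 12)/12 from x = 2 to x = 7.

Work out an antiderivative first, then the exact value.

A first test for any F(x): its x-derivative must equal f(x) identically.
F(x) = x*(40*x**5 - 9*x**4 - 75*x**3 + 120*x**2 - 180)/180 is an antiderivative of f.
Check: d/dx[x*(40*x**5 - 9*x**4 - 75*x**3 + 120*x**2 - 180)/180] = 4*x**5/3 - x**4/4 - 5*x**3/3 + 2*x**2 - 1, which equals f(x).
F(7) = 2207261/90; F(2) = 418/45.
Integral = F(7) - F(2) = 147095/6.

Antiderivative: F(x) = x*(40*x**5 - 9*x**4 - 75*x**3 + 120*x**2 - 180)/180; value = 147095/6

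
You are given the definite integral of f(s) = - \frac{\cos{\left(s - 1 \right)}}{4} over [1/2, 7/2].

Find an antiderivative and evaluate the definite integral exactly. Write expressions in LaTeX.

Since d/ds undoes antidifferentiation here, F'(s) = f(s) is required of F(s).
F(s) = - \frac{\sin{\left(s - 1 \right)}}{4} is an antiderivative of f.
Check: d/ds[- \frac{\sin{\left(s - 1 \right)}}{4}] = - \frac{\cos{\left(s - 1 \right)}}{4} = f(s).
F(7/2) = - \frac{\sin{\left(\frac{5}{2} \right)}}{4}; F(1/2) = \frac{\sin{\left(\frac{1}{2} \right)}}{4}.
Integral = F(7/2) - F(1/2) = - \frac{\sin{\left(\frac{5}{2} \right)}}{4} - \frac{\sin{\left(\frac{1}{2} \right)}}{4}.

Antiderivative: F(s) = - \frac{\sin{\left(s - 1 \right)}}{4}; value = - \frac{\sin{\left(\frac{5}{2} \right)}}{4} - \frac{\sin{\left(\frac{1}{2} \right)}}{4}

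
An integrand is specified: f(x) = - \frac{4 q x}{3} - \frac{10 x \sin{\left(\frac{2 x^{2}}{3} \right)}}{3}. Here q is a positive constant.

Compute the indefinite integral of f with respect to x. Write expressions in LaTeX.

F(x) = - \frac{2 q x^{2}}{3} + \frac{5 \cos{\left(\frac{2 x^{2}}{3} \right)}}{2} + C

Integrate term by term and add the pieces.
Check: d/dx[- \frac{2 q x^{2}}{3} + \frac{5 \cos{\left(\frac{2 x^{2}}{3} \right)}}{2}] = - \frac{4 q x}{3} - \frac{10 x \sin{\left(\frac{2 x^{2}}{3} \right)}}{3} = f(x).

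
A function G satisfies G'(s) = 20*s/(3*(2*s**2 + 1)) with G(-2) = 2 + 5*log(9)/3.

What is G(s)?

The substitution u = 2*s**2 + 1 works: G'(s) is exactly (dG/du)*(du/ds) for that inner function.
A general antiderivative is 5*log(2*s**2 + 1)/3 + C.
The condition gives C = 2 + 5*log(9)/3 - (5*log(9)/3) = 2.
So G(s) = 5*log(2*s**2 + 1)/3 + 2.
Check: d/ds[5*log(2*s**2 + 1)/3 + 2] = 20*s/(6*s**2 + 3), which equals G'(s).

G(s) = 5*log(2*s**2 + 1)/3 + 2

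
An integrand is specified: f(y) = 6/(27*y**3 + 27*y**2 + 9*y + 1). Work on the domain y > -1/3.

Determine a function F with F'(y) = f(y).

Any candidate F(y) must reproduce f(y) exactly when differentiated.
Check: d/dy[-1/(3*y + 1)**2] = 6/(27*y**3 + 27*y**2 + 9*y + 1) = f(y).

An antiderivative is F(y) = -1/(3*y + 1)**2.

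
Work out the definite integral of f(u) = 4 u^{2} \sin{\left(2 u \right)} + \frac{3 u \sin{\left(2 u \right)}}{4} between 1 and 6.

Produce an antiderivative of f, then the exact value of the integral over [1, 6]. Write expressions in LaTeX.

The integrand splits into summands that can be handled one at a time.
F(u) = - 2 u^{2} \cos{\left(2 u \right)} + 2 u \sin{\left(2 u \right)} - \frac{3 u \cos{\left(2 u \right)}}{8} + \frac{3 \sin{\left(2 u \right)}}{16} + \cos{\left(2 u \right)} is an antiderivative of f.
Check: d/du[- 2 u^{2} \cos{\left(2 u \right)} + 2 u \sin{\left(2 u \right)} - \frac{3 u \cos{\left(2 u \right)}}{8} + \frac{3 \sin{\left(2 u \right)}}{16} + \cos{\left(2 u \right)}] = 4 u^{2} \sin{\left(2 u \right)} + \frac{3 u \sin{\left(2 u \right)}}{4} = f(u).
F(6) = - \frac{293 \cos{\left(12 \right)}}{4} + \frac{195 \sin{\left(12 \right)}}{16}; F(1) = - \frac{11 \cos{\left(2 \right)}}{8} + \frac{35 \sin{\left(2 \right)}}{16}.
Integral = F(6) - F(1) = - \frac{293 \cos{\left(12 \right)}}{4} + \frac{195 \sin{\left(12 \right)}}{16} - \frac{35 \sin{\left(2 \right)}}{16} + \frac{11 \cos{\left(2 \right)}}{8}.

Antiderivative: F(u) = - 2 u^{2} \cos{\left(2 u \right)} + 2 u \sin{\left(2 u \right)} - \frac{3 u \cos{\left(2 u \right)}}{8} + \frac{3 \sin{\left(2 u \right)}}{16} + \cos{\left(2 u \right)}; value = - \frac{293 \cos{\left(12 \right)}}{4} + \frac{195 \sin{\left(12 \right)}}{16} - \frac{35 \sin{\left(2 \right)}}{16} + \frac{11 \cos{\left(2 \right)}}{8}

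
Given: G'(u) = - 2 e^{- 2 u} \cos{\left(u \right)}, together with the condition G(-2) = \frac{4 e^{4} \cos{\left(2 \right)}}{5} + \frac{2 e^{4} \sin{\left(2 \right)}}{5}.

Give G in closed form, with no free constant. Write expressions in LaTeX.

Since d/du undoes antidifferentiation here, G(u) must give back the stated G'(u).
A general antiderivative is - \frac{2 e^{- 2 u} \sin{\left(u \right)}}{5} + \frac{4 e^{- 2 u} \cos{\left(u \right)}}{5} + C.
The condition gives C = \frac{4 e^{4} \cos{\left(2 \right)}}{5} + \frac{2 e^{4} \sin{\left(2 \right)}}{5} - (\frac{4 e^{4} \cos{\left(2 \right)}}{5} + \frac{2 e^{4} \sin{\left(2 \right)}}{5}) = 0.
So G(u) = \frac{\left(- 2 \sin{\left(u \right)} + 4 \cos{\left(u \right)}\right) e^{- 2 u}}{5}.
Check: d/du[\frac{\left(- 2 \sin{\left(u \right)} + 4 \cos{\left(u \right)}\right) e^{- 2 u}}{5}] = - 2 e^{- 2 u} \cos{\left(u \right)} = G'(u).

G(u) = \frac{\left(- 2 \sin{\left(u \right)} + 4 \cos{\left(u \right)}\right) e^{- 2 u}}{5}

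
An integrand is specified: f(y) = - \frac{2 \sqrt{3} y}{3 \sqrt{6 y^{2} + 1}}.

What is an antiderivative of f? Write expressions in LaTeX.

The substitution u = 2 y^{2} + \frac{1}{3} works: f is exactly (dF/du)*(du/dy) for that inner function.
Check: d/dy[- \frac{\sqrt{3} \sqrt{6 y^{2} + 1}}{9}] = - \frac{2 \sqrt{3} y}{3 \sqrt{6 y^{2} + 1}} = f(y).

An antiderivative is F(y) = - \frac{\sqrt{3} \sqrt{6 y^{2} + 1}}{9}.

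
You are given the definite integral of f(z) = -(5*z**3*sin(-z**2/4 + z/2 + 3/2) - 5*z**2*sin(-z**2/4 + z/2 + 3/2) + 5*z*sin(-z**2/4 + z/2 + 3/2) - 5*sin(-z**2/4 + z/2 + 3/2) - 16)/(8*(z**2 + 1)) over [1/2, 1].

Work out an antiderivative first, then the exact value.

Antiderivative: F(z) = -5*cos(-z**2/4 + z/2 + 3/2)/4 + 2*atan(z); value = -2*atan(1/2) + 5*cos(27/16)/4 - 5*cos(7/4)/4 + pi/2

Any candidate F(z) must reproduce f(z) exactly when differentiated.
F(z) = -5*cos(-z**2/4 + z/2 + 3/2)/4 + 2*atan(z) is an antiderivative of f.
Check: d/dz[-5*cos(-z**2/4 + z/2 + 3/2)/4 + 2*atan(z)] = (-5*z**3*sin(-z**2/4 + z/2 + 3/2) + 5*z**2*sin(-z**2/4 + z/2 + 3/2) - 5*z*sin(-z**2/4 + z/2 + 3/2) + 5*sin(-z**2/4 + z/2 + 3/2) + 16)/(8*z**2 + 8), which equals f(z).
F(1) = -5*cos(7/4)/4 + pi/2; F(1/2) = -5*cos(27/16)/4 + 2*atan(1/2).
Integral = F(1) - F(1/2) = -2*atan(1/2) + 5*cos(27/16)/4 - 5*cos(7/4)/4 + pi/2.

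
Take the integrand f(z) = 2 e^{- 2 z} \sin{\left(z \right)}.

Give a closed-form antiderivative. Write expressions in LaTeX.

Whatever form F(z) takes, F'(z) = f(z) is non-negotiable.
Check: d/dz[\frac{\left(- 4 \sin{\left(z \right)} - 2 \cos{\left(z \right)}\right) e^{- 2 z}}{5}] = 2 e^{- 2 z} \sin{\left(z \right)} = f(z).

An antiderivative is F(z) = \frac{\left(- 4 \sin{\left(z \right)} - 2 \cos{\left(z \right)}\right) e^{- 2 z}}{5}.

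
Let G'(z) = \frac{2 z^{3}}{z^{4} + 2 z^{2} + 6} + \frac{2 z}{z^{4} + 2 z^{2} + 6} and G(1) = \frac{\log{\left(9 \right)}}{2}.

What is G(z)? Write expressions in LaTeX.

G'(z) matches the chain-rule pattern g'(h)*h' with inner function h(z) = z^{4} + 2 z^{2} + 6; substituting u = h(z) collapses the integral.
A general antiderivative is \frac{\log{\left(z^{4} + 2 z^{2} + 6 \right)}}{2} + C.
The condition gives C = \frac{\log{\left(9 \right)}}{2} - (\frac{\log{\left(9 \right)}}{2}) = 0.
So G(z) = \frac{\log{\left(z^{4} + 2 z^{2} + 6 \right)}}{2}.
Check: d/dz[\frac{\log{\left(z^{4} + 2 z^{2} + 6 \right)}}{2}] = \frac{2 z^{3} + 2 z}{z^{4} + 2 z^{2} + 6}, which equals G'(z).

G(z) = \frac{\log{\left(z^{4} + 2 z^{2} + 6 \right)}}{2}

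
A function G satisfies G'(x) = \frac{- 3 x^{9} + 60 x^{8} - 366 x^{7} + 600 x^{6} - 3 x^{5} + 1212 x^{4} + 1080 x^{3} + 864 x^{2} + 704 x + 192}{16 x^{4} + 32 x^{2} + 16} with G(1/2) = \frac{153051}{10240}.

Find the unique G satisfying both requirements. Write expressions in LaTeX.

G(x) = \frac{- \left(x^{2} + 1\right) \left(x^{2} - 8 x - 4\right)^{3} + 16}{32 \left(x^{2} + 1\right)}

Differentiate the proposed G(x) back; it has to land on the given G'(x).
A general antiderivative is - 2 \left(\frac{x^{2}}{4} - 2 x - 1\right)^{3} + \frac{1}{2 x^{2} + 2} + C.
The condition gives C = \frac{153051}{10240} - (\frac{153051}{10240}) = 0.
So G(x) = \frac{- \left(x^{2} + 1\right) \left(x^{2} - 8 x - 4\right)^{3} + 16}{32 \left(x^{2} + 1\right)}.
Check: d/dx[\frac{- \left(x^{2} + 1\right) \left(x^{2} - 8 x - 4\right)^{3} + 16}{32 \left(x^{2} + 1\right)}] = \frac{- 3 x^{9} + 60 x^{8} - 366 x^{7} + 600 x^{6} - 3 x^{5} + 1212 x^{4} + 1080 x^{3} + 864 x^{2} + 704 x + 192}{16 x^{4} + 32 x^{2} + 16} = G'(x).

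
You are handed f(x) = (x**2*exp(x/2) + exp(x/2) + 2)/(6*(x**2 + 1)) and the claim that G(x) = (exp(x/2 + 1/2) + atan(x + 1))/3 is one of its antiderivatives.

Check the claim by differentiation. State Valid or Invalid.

d/dx[G] = (x**2*exp(1/2)*exp(x/2) + 2*x*exp(1/2)*exp(x/2) + 2*exp(1/2)*exp(x/2) + 2)/(6*x**2 + 12*x + 12)
d/dx[G] - f(x) = (-x**4*exp(x/2) + x**4*exp(1/2)*exp(x/2) - 2*x**3*exp(x/2) + 2*x**3*exp(1/2)*exp(x/2) - 3*x**2*exp(x/2) + 3*x**2*exp(1/2)*exp(x/2) - 2*x*exp(x/2) + 2*x*exp(1/2)*exp(x/2) - 4*x - 2*exp(x/2) + 2*exp(1/2)*exp(x/2) - 2)/(6*x**4 + 12*x**3 + 18*x**2 + 12*x + 12) != 0.

Invalid: d/dx[G] - f = (-x**4*exp(x/2) + x**4*exp(1/2)*exp(x/2) - 2*x**3*exp(x/2) + 2*x**3*exp(1/2)*exp(x/2) - 3*x**2*exp(x/2) + 3*x**2*exp(1/2)*exp(x/2) - 2*x*exp(x/2) + 2*x*exp(1/2)*exp(x/2) - 4*x - 2*exp(x/2) + 2*exp(1/2)*exp(x/2) - 2)/(6*x**4 + 12*x**3 + 18*x**2 + 12*x + 12), which is not 0.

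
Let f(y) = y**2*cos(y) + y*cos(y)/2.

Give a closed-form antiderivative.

An antiderivative is F(y) = (2*y**2*sin(y) + y*sin(y) + 4*y*cos(y) - 4*sin(y) + cos(y))/2.

The integrand splits into summands that can be handled one at a time.
Check: d/dy[(2*y**2*sin(y) + y*sin(y) + 4*y*cos(y) - 4*sin(y) + cos(y))/2] = y**2*cos(y) + y*cos(y)/2 = f(y).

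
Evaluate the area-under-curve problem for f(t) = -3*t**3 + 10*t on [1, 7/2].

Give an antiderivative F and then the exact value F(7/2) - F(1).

Antiderivative: F(t) = -3*t**4/4 + 5*t**2; value = -3555/64

f matches the chain-rule pattern g'(h)*h' with inner function h(t) = 3*t**2/4 - 5/2; substituting u = h(t) collapses the integral.
F(t) = -3*t**4/4 + 5*t**2 is an antiderivative of f.
Check: d/dt[-3*t**4/4 + 5*t**2] = -3*t**3 + 10*t = f(t).
F(7/2) = -3283/64; F(1) = 17/4.
Integral = F(7/2) - F(1) = -3555/64.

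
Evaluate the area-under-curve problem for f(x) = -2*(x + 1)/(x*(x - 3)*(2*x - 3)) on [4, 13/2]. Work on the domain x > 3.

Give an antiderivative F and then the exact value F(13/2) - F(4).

Antiderivative: F(x) = -2*(log(x) + 4*log(x - 3) - 5*log(x - 3/2))/9; value = -8*log(7/2)/9 - 10*log(5/2)/9 - 2*log(13/2)/9 + 2*log(4)/9 + 10*log(5)/9

The denominator factors as x*(x - 3)*(2*x - 3); partial fractions split f into directly integrable pieces: 20/(9*(2*x - 3)) - 8/(9*(x - 3)) - 2/(9*x).
F(x) = -2*(log(x) + 4*log(x - 3) - 5*log(x - 3/2))/9 is an antiderivative of f.
Check: d/dx[-2*(log(x) + 4*log(x - 3) - 5*log(x - 3/2))/9] = (-2*x - 2)/(2*x**3 - 9*x**2 + 9*x), which equals f(x).
F(13/2) = -8*log(7/2)/9 - 2*log(13/2)/9 + 10*log(5)/9; F(4) = -2*log(4)/9 + 10*log(5/2)/9.
Integral = F(13/2) - F(4) = -8*log(7/2)/9 - 10*log(5/2)/9 - 2*log(13/2)/9 + 2*log(4)/9 + 10*log(5)/9.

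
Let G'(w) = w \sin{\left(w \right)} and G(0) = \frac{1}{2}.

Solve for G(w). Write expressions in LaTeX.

Check a candidate G(w) by differentiating: d/dw[G] must match the given G'(w).
A general antiderivative is - w \cos{\left(w \right)} + \sin{\left(w \right)} + C.
The condition gives C = \frac{1}{2} - (0) = \frac{1}{2}.
So G(w) = - w \cos{\left(w \right)} + \sin{\left(w \right)} + \frac{1}{2}.
Check: d/dw[- w \cos{\left(w \right)} + \sin{\left(w \right)} + \frac{1}{2}] = w \sin{\left(w \right)} = G'(w).

G(w) = - w \cos{\left(w \right)} + \sin{\left(w \right)} + \frac{1}{2}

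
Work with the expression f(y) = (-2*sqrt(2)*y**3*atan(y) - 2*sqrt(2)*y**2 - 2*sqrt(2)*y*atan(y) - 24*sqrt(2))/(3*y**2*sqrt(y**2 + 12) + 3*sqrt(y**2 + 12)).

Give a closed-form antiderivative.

f has the shape u'v + uv' for u = -4*sqrt(y**2/2 + 6)/3 and v = atan(y) — it is the derivative of the product u*v.
Check: d/dy[-2*sqrt(2)*sqrt(y**2 + 12)*atan(y)/3] = (-2*sqrt(2)*y**3*atan(y) - 2*sqrt(2)*y**2 - 2*sqrt(2)*y*atan(y) - 24*sqrt(2))/(3*y**2*sqrt(y**2 + 12) + 3*sqrt(y**2 + 12)) = f(y).

An antiderivative is F(y) = -2*sqrt(2)*sqrt(y**2 + 12)*atan(y)/3.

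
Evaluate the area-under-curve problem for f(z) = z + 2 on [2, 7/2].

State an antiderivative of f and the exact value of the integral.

Antiderivative: F(z) = z**2/2 + 2*z; value = 57/8

Any candidate F(z) must reproduce f(z) exactly when differentiated.
F(z) = z**2/2 + 2*z is an antiderivative of f.
Check: d/dz[z**2/2 + 2*z] = z + 2 = f(z).
F(7/2) = 105/8; F(2) = 6.
Integral = F(7/2) - F(2) = 57/8.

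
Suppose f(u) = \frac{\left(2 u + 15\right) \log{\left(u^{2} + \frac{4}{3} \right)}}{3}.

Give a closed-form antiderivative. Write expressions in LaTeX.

An antiderivative is F(u) = \frac{- 3 u^{2} + 3 u \left(u + 15\right) \log{\left(u^{2} + \frac{4}{3} \right)} - 90 u + 4 \log{\left(u^{2} + \frac{4}{3} \right)} + 60 \sqrt{3} \operatorname{atan}{\left(\frac{\sqrt{3} u}{2} \right)}}{9}.

An antiderivative F(u) passes only if d/du[F] lands on f(u) exactly.
Check: d/du[\frac{- 3 u^{2} + 3 u \left(u + 15\right) \log{\left(u^{2} + \frac{4}{3} \right)} - 90 u + 4 \log{\left(u^{2} + \frac{4}{3} \right)} + 60 \sqrt{3} \operatorname{atan}{\left(\frac{\sqrt{3} u}{2} \right)}}{9}] = \frac{2 u \log{\left(u^{2} + \frac{4}{3} \right)}}{3} + 5 \log{\left(u^{2} + \frac{4}{3} \right)}, which equals f(u).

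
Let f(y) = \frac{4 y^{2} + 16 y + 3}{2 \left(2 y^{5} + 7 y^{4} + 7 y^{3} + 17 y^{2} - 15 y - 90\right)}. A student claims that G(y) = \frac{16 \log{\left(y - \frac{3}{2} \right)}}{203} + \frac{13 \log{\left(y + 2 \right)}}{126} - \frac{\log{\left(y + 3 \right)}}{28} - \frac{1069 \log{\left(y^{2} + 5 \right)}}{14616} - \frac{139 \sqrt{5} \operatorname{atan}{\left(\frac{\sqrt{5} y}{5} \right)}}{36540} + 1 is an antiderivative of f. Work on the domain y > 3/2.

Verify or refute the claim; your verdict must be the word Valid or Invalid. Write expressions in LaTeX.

d/dy[G] = \frac{4 y^{2} + 16 y + 3}{4 y^{5} + 14 y^{4} + 14 y^{3} + 34 y^{2} - 30 y - 180}
This equals f(y) exactly, so the claim holds.

Valid. The derivative of G reproduces f.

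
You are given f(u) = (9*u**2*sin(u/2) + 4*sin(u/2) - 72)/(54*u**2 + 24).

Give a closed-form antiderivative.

An antiderivative is F(u) = -(cos(u/2) + 6*atan(3*u/2))/3.

Any candidate F(u) must reproduce f(u) exactly when differentiated.
Check: d/du[-(cos(u/2) + 6*atan(3*u/2))/3] = (9*u**2*sin(u/2) + 4*sin(u/2) - 72)/(54*u**2 + 24) = f(u).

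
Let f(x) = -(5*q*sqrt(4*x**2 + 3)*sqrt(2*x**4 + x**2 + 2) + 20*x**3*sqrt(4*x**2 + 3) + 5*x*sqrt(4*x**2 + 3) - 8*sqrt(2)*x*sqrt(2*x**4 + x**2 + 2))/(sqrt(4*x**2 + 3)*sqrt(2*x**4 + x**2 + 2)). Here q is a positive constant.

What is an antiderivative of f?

An antiderivative is F(x) = -5*q*x + 2*sqrt(2)*sqrt(4*x**2 + 3) - 5*sqrt(2*x**4 + x**2 + 2).

Differentiate the proposed F(x) back; it has to land on f(x) exactly.
Check: d/dx[-5*q*x + 2*sqrt(2)*sqrt(4*x**2 + 3) - 5*sqrt(2*x**4 + x**2 + 2)] = (-5*q*sqrt(4*x**2 + 3)*sqrt(2*x**4 + x**2 + 2) - 20*x**3*sqrt(4*x**2 + 3) - 5*x*sqrt(4*x**2 + 3) + 8*sqrt(2)*x*sqrt(2*x**4 + x**2 + 2))/(sqrt(4*x**2 + 3)*sqrt(2*x**4 + x**2 + 2)), which equals f(x).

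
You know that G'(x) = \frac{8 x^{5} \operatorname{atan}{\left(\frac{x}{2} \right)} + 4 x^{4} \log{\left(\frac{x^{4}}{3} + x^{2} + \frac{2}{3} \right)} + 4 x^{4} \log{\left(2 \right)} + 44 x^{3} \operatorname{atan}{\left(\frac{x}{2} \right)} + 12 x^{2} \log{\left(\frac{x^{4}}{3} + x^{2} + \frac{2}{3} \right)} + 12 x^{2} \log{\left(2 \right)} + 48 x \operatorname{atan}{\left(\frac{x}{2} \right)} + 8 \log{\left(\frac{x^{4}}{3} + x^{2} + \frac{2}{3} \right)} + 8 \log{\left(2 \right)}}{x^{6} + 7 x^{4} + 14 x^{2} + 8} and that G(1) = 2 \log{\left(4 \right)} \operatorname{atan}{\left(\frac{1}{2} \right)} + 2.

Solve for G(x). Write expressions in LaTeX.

G'(x) has the shape u'v + uv' for u = 2 \operatorname{atan}{\left(\frac{x}{2} \right)} and v = \log{\left(\frac{2 x^{4}}{3} + 2 x^{2} + \frac{4}{3} \right)} — it is the derivative of the product u*v.
A general antiderivative is 2 \log{\left(\frac{2 x^{4}}{3} + 2 x^{2} + \frac{4}{3} \right)} \operatorname{atan}{\left(\frac{x}{2} \right)} + C.
The condition gives C = 2 \log{\left(4 \right)} \operatorname{atan}{\left(\frac{1}{2} \right)} + 2 - (2 \log{\left(4 \right)} \operatorname{atan}{\left(\frac{1}{2} \right)}) = 2.
So G(x) = 2 \log{\left(\frac{x^{4}}{3} + x^{2} + \frac{2}{3} \right)} \operatorname{atan}{\left(\frac{x}{2} \right)} + 2 \log{\left(2 \right)} \operatorname{atan}{\left(\frac{x}{2} \right)} + 2.
Check: d/dx[2 \log{\left(\frac{x^{4}}{3} + x^{2} + \frac{2}{3} \right)} \operatorname{atan}{\left(\frac{x}{2} \right)} + 2 \log{\left(2 \right)} \operatorname{atan}{\left(\frac{x}{2} \right)} + 2] = \frac{8 x^{5} \operatorname{atan}{\left(\frac{x}{2} \right)} + 4 x^{4} \log{\left(\frac{x^{4}}{3} + x^{2} + \frac{2}{3} \right)} + 4 x^{4} \log{\left(2 \right)} + 44 x^{3} \operatorname{atan}{\left(\frac{x}{2} \right)} + 12 x^{2} \log{\left(\frac{x^{4}}{3} + x^{2} + \frac{2}{3} \right)} + 12 x^{2} \log{\left(2 \right)} + 48 x \operatorname{atan}{\left(\frac{x}{2} \right)} + 8 \log{\left(\frac{x^{4}}{3} + x^{2} + \frac{2}{3} \right)} + 8 \log{\left(2 \right)}}{x^{6} + 7 x^{4} + 14 x^{2} + 8} = G'(x).

G(x) = 2 \log{\left(\frac{x^{4}}{3} + x^{2} + \frac{2}{3} \right)} \operatorname{atan}{\left(\frac{x}{2} \right)} + 2 \log{\left(2 \right)} \operatorname{atan}{\left(\frac{x}{2} \right)} + 2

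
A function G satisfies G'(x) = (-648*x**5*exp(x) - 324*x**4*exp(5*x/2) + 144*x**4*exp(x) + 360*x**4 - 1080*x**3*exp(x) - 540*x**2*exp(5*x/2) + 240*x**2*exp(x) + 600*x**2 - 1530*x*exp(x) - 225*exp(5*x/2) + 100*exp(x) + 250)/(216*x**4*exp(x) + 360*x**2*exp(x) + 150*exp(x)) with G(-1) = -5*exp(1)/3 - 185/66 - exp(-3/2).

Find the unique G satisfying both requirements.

Recover the given G'(x) by differentiating a candidate G(x); any mismatch rules it out.
A general antiderivative is -3*x**2/2 + 2*x/3 - exp(3*x/2) - 3 - 5*exp(-x)/3 + 5/(2*x**2 + 5/3) + C.
The condition gives C = -5*exp(1)/3 - 185/66 - exp(-3/2) - (-5*exp(1)/3 - 251/66 - exp(-3/2)) = 1.
So G(x) = -3*x**2/2 + 2*x/3 - exp(3*x/2) - 2 - 5*exp(-x)/3 + 5/(2*x**2 + 5/3).
Check: d/dx[-3*x**2/2 + 2*x/3 - exp(3*x/2) - 2 - 5*exp(-x)/3 + 5/(2*x**2 + 5/3)] = (-648*x**5*exp(x) - 324*x**4*exp(5*x/2) + 144*x**4*exp(x) + 360*x**4 - 1080*x**3*exp(x) - 540*x**2*exp(5*x/2) + 240*x**2*exp(x) + 600*x**2 - 1530*x*exp(x) - 225*exp(5*x/2) + 100*exp(x) + 250)/(216*x**4*exp(x) + 360*x**2*exp(x) + 150*exp(x)) = G'(x).

G(x) = -3*x**2/2 + 2*x/3 - exp(3*x/2) - 2 - 5*exp(-x)/3 + 5/(2*x**2 + 5/3)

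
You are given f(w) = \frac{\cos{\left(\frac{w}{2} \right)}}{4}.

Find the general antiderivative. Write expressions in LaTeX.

Check any antiderivative F(w) by computing F'(w) and comparing it with f(w).
Check: d/dw[\frac{\sin{\left(\frac{w}{2} \right)}}{2}] = \frac{\cos{\left(\frac{w}{2} \right)}}{4} = f(w).

F(w) = \frac{\sin{\left(\frac{w}{2} \right)}}{2} + C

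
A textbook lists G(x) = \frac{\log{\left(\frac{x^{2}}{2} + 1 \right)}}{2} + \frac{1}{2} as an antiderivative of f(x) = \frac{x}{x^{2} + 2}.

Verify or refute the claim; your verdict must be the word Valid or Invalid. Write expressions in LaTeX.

Valid - differentiating G returns exactly f.

d/dx[G] = \frac{x}{x^{2} + 2}
This equals f(x) exactly, so the claim holds.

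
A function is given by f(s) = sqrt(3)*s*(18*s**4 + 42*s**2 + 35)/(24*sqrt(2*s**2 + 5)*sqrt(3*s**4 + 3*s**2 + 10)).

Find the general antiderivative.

F(s) = sqrt(s**2 + 5/2)*sqrt(s**4/2 + s**2/2 + 5/3)/4 + C

Recognize the product-rule pattern: f = u'v + uv' with u = sqrt(s**2 + 5/2)/4, v = sqrt(s**4/2 + s**2/2 + 5/3), so integration by parts undoes it.
Check: d/ds[sqrt(s**2 + 5/2)*sqrt(s**4/2 + s**2/2 + 5/3)/4] = sqrt(2)*(18*sqrt(6)*s**5 + 42*sqrt(6)*s**3 + 35*sqrt(6)*s)/(48*sqrt(2*s**2 + 5)*sqrt(3*s**4 + 3*s**2 + 10)), which equals f(s).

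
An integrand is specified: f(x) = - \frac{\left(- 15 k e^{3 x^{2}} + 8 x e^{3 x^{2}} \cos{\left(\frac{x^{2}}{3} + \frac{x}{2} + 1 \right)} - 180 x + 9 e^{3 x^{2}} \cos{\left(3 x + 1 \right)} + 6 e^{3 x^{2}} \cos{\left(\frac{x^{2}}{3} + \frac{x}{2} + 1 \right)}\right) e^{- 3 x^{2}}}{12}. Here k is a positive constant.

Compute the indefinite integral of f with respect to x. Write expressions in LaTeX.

F(x) = \frac{\left(5 k x e^{3 x^{2}} - e^{3 x^{2}} \sin{\left(3 x + 1 \right)} - 4 e^{3 x^{2}} \sin{\left(\frac{x^{2}}{3} + \frac{x}{2} + 1 \right)} - 10\right) e^{- 3 x^{2}}}{4} + C

An antiderivative F(x) passes only if d/dx[F] lands on f(x) exactly.
Check: d/dx[\frac{\left(5 k x e^{3 x^{2}} - e^{3 x^{2}} \sin{\left(3 x + 1 \right)} - 4 e^{3 x^{2}} \sin{\left(\frac{x^{2}}{3} + \frac{x}{2} + 1 \right)} - 10\right) e^{- 3 x^{2}}}{4}] = \frac{\left(15 k e^{3 x^{2}} - 8 x e^{3 x^{2}} \cos{\left(\frac{x^{2}}{3} + \frac{x}{2} + 1 \right)} + 180 x - 9 e^{3 x^{2}} \cos{\left(3 x + 1 \right)} - 6 e^{3 x^{2}} \cos{\left(\frac{x^{2}}{3} + \frac{x}{2} + 1 \right)}\right) e^{- 3 x^{2}}}{12}, which equals f(x).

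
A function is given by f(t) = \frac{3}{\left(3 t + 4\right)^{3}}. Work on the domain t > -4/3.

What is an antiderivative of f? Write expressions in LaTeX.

An antiderivative is F(t) = - \frac{1}{2 \left(3 t + 4\right)^{2}}.

Since d/dt undoes antidifferentiation here, F'(t) = f(t) is required of F(t).
Check: d/dt[- \frac{1}{2 \left(3 t + 4\right)^{2}}] = \frac{3}{27 t^{3} + 108 t^{2} + 144 t + 64}, which equals f(t).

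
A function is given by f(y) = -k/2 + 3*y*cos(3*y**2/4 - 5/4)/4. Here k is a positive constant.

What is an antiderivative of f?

Recover f(y) by differentiating a candidate F(y); any mismatch rules it out.
Check: d/dy[(-k*y + sin(3*y**2/4 - 5/4))/2] = -k/2 + 3*y*cos(3*y**2/4 - 5/4)/4 = f(y).

An antiderivative is F(y) = (-k*y + sin(3*y**2/4 - 5/4))/2.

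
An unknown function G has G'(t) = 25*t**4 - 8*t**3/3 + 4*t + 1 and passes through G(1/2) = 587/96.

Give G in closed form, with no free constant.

G(t) = 5*t**5 - 2*t**4/3 + 2*t**2 + t + 5

The integrand splits into summands that can be handled one at a time.
A general antiderivative is 5*t**5 - 2*t**4/3 + 2*t**2 + t + 5 + C.
The condition gives C = 587/96 - (587/96) = 0.
So G(t) = 5*t**5 - 2*t**4/3 + 2*t**2 + t + 5.
Check: d/dt[5*t**5 - 2*t**4/3 + 2*t**2 + t + 5] = 25*t**4 - 8*t**3/3 + 4*t + 1 = G'(t).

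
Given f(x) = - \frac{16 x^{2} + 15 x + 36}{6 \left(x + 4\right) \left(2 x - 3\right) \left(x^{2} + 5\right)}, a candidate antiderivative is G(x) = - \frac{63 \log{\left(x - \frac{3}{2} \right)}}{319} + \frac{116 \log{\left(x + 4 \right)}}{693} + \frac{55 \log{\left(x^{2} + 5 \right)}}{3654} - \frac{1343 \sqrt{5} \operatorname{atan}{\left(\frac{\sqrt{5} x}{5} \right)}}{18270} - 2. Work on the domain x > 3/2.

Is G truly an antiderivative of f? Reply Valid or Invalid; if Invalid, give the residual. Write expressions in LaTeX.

Valid. The derivative of G reproduces f.

d/dx[G] = \frac{- 16 x^{2} - 15 x - 36}{12 x^{4} + 30 x^{3} - 12 x^{2} + 150 x - 360}
This equals f(x) exactly, so the claim holds.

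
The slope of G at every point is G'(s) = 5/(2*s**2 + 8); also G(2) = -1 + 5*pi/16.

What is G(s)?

A candidate passes only if d/ds[G] lands on the given G'(s) exactly.
A general antiderivative is 5*atan(s/2)/4 + C.
The condition gives C = -1 + 5*pi/16 - (5*pi/16) = -1.
So G(s) = (5*atan(s/2) - 4)/4.
Check: d/ds[(5*atan(s/2) - 4)/4] = 5/(2*s**2 + 8) = G'(s).

G(s) = (5*atan(s/2) - 4)/4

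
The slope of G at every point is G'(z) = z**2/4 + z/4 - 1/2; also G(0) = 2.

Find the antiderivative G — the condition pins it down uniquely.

The integrand splits into summands that can be handled one at a time.
A general antiderivative is z**3/12 + z**2/8 - z/2 + C.
The condition gives C = 2 - (0) = 2.
So G(z) = z**3/12 + z**2/8 - z/2 + 2.
Check: d/dz[z**3/12 + z**2/8 - z/2 + 2] = z**2/4 + z/4 - 1/2 = G'(z).

G(z) = z**3/12 + z**2/8 - z/2 + 2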